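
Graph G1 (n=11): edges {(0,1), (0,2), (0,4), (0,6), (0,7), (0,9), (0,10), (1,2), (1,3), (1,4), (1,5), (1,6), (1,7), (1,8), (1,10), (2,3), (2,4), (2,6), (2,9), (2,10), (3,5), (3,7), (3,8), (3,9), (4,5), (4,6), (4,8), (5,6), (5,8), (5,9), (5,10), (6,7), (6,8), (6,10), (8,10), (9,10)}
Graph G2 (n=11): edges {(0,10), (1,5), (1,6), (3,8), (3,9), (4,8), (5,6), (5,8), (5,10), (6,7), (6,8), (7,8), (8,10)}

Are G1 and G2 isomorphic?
No, not isomorphic

The graphs are NOT isomorphic.

Counting triangles (3-cliques): G1 has 44, G2 has 4.
Triangle count is an isomorphism invariant, so differing triangle counts rule out isomorphism.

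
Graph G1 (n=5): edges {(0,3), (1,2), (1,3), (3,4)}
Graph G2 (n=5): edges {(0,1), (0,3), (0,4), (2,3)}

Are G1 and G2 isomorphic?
Yes, isomorphic

The graphs are isomorphic.
One valid mapping φ: V(G1) → V(G2): 0→1, 1→3, 2→2, 3→0, 4→4

Verify φ preserves adjacency — for each edge of G1, its image is an edge of G2:
  (0,3) → (φ(0),φ(3)) = (0,1) ∈ E(G2) ✓
  (1,2) → (φ(1),φ(2)) = (2,3) ∈ E(G2) ✓
  (1,3) → (φ(1),φ(3)) = (0,3) ∈ E(G2) ✓
  (3,4) → (φ(3),φ(4)) = (0,4) ∈ E(G2) ✓
All 4 edges of G1 map to edges of G2, and |E(G1)| = |E(G2)| = 4, so φ is a bijection on edges as well as vertices. Hence G1 ≅ G2.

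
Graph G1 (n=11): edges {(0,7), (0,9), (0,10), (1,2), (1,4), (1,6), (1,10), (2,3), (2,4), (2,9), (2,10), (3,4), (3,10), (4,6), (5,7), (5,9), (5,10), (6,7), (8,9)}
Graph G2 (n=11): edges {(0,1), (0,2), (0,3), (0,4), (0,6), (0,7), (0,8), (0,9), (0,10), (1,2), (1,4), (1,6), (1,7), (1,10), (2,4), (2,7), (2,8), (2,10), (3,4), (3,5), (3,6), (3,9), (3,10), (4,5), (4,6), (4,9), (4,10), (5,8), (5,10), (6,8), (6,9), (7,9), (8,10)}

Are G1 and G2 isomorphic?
No, not isomorphic

The graphs are NOT isomorphic.

Counting triangles (3-cliques): G1 has 5, G2 has 36.
Triangle count is an isomorphism invariant, so differing triangle counts rule out isomorphism.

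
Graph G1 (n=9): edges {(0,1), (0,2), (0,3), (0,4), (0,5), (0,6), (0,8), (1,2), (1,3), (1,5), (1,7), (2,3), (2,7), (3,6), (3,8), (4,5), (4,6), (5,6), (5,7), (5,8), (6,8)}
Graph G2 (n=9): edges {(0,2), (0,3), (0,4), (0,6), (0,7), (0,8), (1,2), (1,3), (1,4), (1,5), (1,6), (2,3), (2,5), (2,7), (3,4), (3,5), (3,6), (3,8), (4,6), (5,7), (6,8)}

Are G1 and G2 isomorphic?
Yes, isomorphic

The graphs are isomorphic.
One valid mapping φ: V(G1) → V(G2): 0→3, 1→2, 2→5, 3→1, 4→8, 5→0, 6→6, 7→7, 8→4

Verify φ preserves adjacency — for each edge of G1, its image is an edge of G2:
  (0,1) → (φ(0),φ(1)) = (2,3) ∈ E(G2) ✓
  (0,2) → (φ(0),φ(2)) = (3,5) ∈ E(G2) ✓
  (0,3) → (φ(0),φ(3)) = (1,3) ∈ E(G2) ✓
  (0,4) → (φ(0),φ(4)) = (3,8) ∈ E(G2) ✓
  (0,5) → (φ(0),φ(5)) = (0,3) ∈ E(G2) ✓
  (0,6) → (φ(0),φ(6)) = (3,6) ∈ E(G2) ✓
  (0,8) → (φ(0),φ(8)) = (3,4) ∈ E(G2) ✓
  (1,2) → (φ(1),φ(2)) = (2,5) ∈ E(G2) ✓
  (1,3) → (φ(1),φ(3)) = (1,2) ∈ E(G2) ✓
  (1,5) → (φ(1),φ(5)) = (0,2) ∈ E(G2) ✓
  (1,7) → (φ(1),φ(7)) = (2,7) ∈ E(G2) ✓
  (2,3) → (φ(2),φ(3)) = (1,5) ∈ E(G2) ✓
  (2,7) → (φ(2),φ(7)) = (5,7) ∈ E(G2) ✓
  (3,6) → (φ(3),φ(6)) = (1,6) ∈ E(G2) ✓
  (3,8) → (φ(3),φ(8)) = (1,4) ∈ E(G2) ✓
  (4,5) → (φ(4),φ(5)) = (0,8) ∈ E(G2) ✓
  (4,6) → (φ(4),φ(6)) = (6,8) ∈ E(G2) ✓
  (5,6) → (φ(5),φ(6)) = (0,6) ∈ E(G2) ✓
  (5,7) → (φ(5),φ(7)) = (0,7) ∈ E(G2) ✓
  (5,8) → (φ(5),φ(8)) = (0,4) ∈ E(G2) ✓
  (6,8) → (φ(6),φ(8)) = (4,6) ∈ E(G2) ✓
All 21 edges of G1 map to edges of G2, and |E(G1)| = |E(G2)| = 21, so φ is a bijection on edges as well as vertices. Hence G1 ≅ G2.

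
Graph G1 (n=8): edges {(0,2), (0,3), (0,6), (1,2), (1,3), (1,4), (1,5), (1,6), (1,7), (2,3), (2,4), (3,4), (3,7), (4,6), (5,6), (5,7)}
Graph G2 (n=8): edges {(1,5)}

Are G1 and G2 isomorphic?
No, not isomorphic

The graphs are NOT isomorphic.

Connected components of G1: 1 component(s) with vertex sets [[0, 1, 2, 3, 4, 5, 6, 7]], sizes [8].
Connected components of G2: 7 component(s) with vertex sets [[0], [2], [3], [4], [6], [7], [1, 5]], sizes [1, 1, 1, 1, 1, 1, 2].
The number of connected components (and the multiset of component sizes) is an isomorphism invariant — an isomorphism maps each component of G1 bijectively onto a component of G2. Since G1 has 1 component(s) and G2 has 7, they cannot be isomorphic.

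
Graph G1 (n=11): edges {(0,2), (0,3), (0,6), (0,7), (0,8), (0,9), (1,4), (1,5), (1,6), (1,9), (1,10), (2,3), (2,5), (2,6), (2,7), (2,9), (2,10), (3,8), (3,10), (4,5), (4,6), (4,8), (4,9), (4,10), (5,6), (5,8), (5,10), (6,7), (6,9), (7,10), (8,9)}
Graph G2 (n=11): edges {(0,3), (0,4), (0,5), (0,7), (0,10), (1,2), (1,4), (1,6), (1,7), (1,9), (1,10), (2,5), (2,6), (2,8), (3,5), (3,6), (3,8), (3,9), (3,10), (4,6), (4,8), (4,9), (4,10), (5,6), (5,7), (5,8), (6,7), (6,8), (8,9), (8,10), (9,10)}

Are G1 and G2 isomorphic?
Yes, isomorphic

The graphs are isomorphic.
One valid mapping φ: V(G1) → V(G2): 0→5, 1→9, 2→6, 3→7, 4→10, 5→4, 6→8, 7→2, 8→0, 9→3, 10→1

Verify φ preserves adjacency — for each edge of G1, its image is an edge of G2:
  (0,2) → (φ(0),φ(2)) = (5,6) ∈ E(G2) ✓
  (0,3) → (φ(0),φ(3)) = (5,7) ∈ E(G2) ✓
  (0,6) → (φ(0),φ(6)) = (5,8) ∈ E(G2) ✓
  (0,7) → (φ(0),φ(7)) = (2,5) ∈ E(G2) ✓
  (0,8) → (φ(0),φ(8)) = (0,5) ∈ E(G2) ✓
  (0,9) → (φ(0),φ(9)) = (3,5) ∈ E(G2) ✓
  (1,4) → (φ(1),φ(4)) = (9,10) ∈ E(G2) ✓
  (1,5) → (φ(1),φ(5)) = (4,9) ∈ E(G2) ✓
  (1,6) → (φ(1),φ(6)) = (8,9) ∈ E(G2) ✓
  (1,9) → (φ(1),φ(9)) = (3,9) ∈ E(G2) ✓
  (1,10) → (φ(1),φ(10)) = (1,9) ∈ E(G2) ✓
  (2,3) → (φ(2),φ(3)) = (6,7) ∈ E(G2) ✓
  (2,5) → (φ(2),φ(5)) = (4,6) ∈ E(G2) ✓
  (2,6) → (φ(2),φ(6)) = (6,8) ∈ E(G2) ✓
  (2,7) → (φ(2),φ(7)) = (2,6) ∈ E(G2) ✓
  (2,9) → (φ(2),φ(9)) = (3,6) ∈ E(G2) ✓
  (2,10) → (φ(2),φ(10)) = (1,6) ∈ E(G2) ✓
  (3,8) → (φ(3),φ(8)) = (0,7) ∈ E(G2) ✓
  (3,10) → (φ(3),φ(10)) = (1,7) ∈ E(G2) ✓
  (4,5) → (φ(4),φ(5)) = (4,10) ∈ E(G2) ✓
  (4,6) → (φ(4),φ(6)) = (8,10) ∈ E(G2) ✓
  (4,8) → (φ(4),φ(8)) = (0,10) ∈ E(G2) ✓
  (4,9) → (φ(4),φ(9)) = (3,10) ∈ E(G2) ✓
  (4,10) → (φ(4),φ(10)) = (1,10) ∈ E(G2) ✓
  (5,6) → (φ(5),φ(6)) = (4,8) ∈ E(G2) ✓
  (5,8) → (φ(5),φ(8)) = (0,4) ∈ E(G2) ✓
  (5,10) → (φ(5),φ(10)) = (1,4) ∈ E(G2) ✓
  (6,7) → (φ(6),φ(7)) = (2,8) ∈ E(G2) ✓
  (6,9) → (φ(6),φ(9)) = (3,8) ∈ E(G2) ✓
  (7,10) → (φ(7),φ(10)) = (1,2) ∈ E(G2) ✓
  (8,9) → (φ(8),φ(9)) = (0,3) ∈ E(G2) ✓
All 31 edges of G1 map to edges of G2, and |E(G1)| = |E(G2)| = 31, so φ is a bijection on edges as well as vertices. Hence G1 ≅ G2.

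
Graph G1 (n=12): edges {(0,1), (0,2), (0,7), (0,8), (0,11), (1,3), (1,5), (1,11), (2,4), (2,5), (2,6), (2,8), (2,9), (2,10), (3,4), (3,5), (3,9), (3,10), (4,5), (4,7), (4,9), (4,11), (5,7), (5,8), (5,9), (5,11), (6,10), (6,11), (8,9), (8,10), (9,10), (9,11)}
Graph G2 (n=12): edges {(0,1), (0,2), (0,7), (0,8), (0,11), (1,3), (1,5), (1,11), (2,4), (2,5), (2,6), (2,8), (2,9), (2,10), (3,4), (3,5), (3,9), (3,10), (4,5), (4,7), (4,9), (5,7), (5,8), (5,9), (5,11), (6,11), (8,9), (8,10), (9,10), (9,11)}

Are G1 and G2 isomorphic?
No, not isomorphic

The graphs are NOT isomorphic.

Counting edges: G1 has 32 edge(s); G2 has 30 edge(s).
Edge count is an isomorphism invariant (a bijection on vertices induces a bijection on edges), so differing edge counts rule out isomorphism.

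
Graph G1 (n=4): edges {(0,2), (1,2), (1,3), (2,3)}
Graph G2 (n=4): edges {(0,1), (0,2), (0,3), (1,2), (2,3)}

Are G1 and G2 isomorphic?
No, not isomorphic

The graphs are NOT isomorphic.

Degrees in G1: deg(0)=1, deg(1)=2, deg(2)=3, deg(3)=2.
Sorted degree sequence of G1: [3, 2, 2, 1].
Degrees in G2: deg(0)=3, deg(1)=2, deg(2)=3, deg(3)=2.
Sorted degree sequence of G2: [3, 3, 2, 2].
The (sorted) degree sequence is an isomorphism invariant, so since G1 and G2 have different degree sequences they cannot be isomorphic.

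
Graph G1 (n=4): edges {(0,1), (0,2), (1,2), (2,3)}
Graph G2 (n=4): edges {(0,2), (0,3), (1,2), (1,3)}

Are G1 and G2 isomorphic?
No, not isomorphic

The graphs are NOT isomorphic.

Counting triangles (3-cliques): G1 has 1, G2 has 0.
Triangle count is an isomorphism invariant, so differing triangle counts rule out isomorphism.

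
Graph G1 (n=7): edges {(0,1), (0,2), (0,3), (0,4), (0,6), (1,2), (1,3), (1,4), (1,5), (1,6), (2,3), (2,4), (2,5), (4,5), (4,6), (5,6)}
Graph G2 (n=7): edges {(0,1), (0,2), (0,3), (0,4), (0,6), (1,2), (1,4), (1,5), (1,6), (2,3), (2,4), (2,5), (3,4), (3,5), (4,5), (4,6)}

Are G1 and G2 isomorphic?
Yes, isomorphic

The graphs are isomorphic.
One valid mapping φ: V(G1) → V(G2): 0→1, 1→4, 2→0, 3→6, 4→2, 5→3, 6→5

Verify φ preserves adjacency — for each edge of G1, its image is an edge of G2:
  (0,1) → (φ(0),φ(1)) = (1,4) ∈ E(G2) ✓
  (0,2) → (φ(0),φ(2)) = (0,1) ∈ E(G2) ✓
  (0,3) → (φ(0),φ(3)) = (1,6) ∈ E(G2) ✓
  (0,4) → (φ(0),φ(4)) = (1,2) ∈ E(G2) ✓
  (0,6) → (φ(0),φ(6)) = (1,5) ∈ E(G2) ✓
  (1,2) → (φ(1),φ(2)) = (0,4) ∈ E(G2) ✓
  (1,3) → (φ(1),φ(3)) = (4,6) ∈ E(G2) ✓
  (1,4) → (φ(1),φ(4)) = (2,4) ∈ E(G2) ✓
  (1,5) → (φ(1),φ(5)) = (3,4) ∈ E(G2) ✓
  (1,6) → (φ(1),φ(6)) = (4,5) ∈ E(G2) ✓
  (2,3) → (φ(2),φ(3)) = (0,6) ∈ E(G2) ✓
  (2,4) → (φ(2),φ(4)) = (0,2) ∈ E(G2) ✓
  (2,5) → (φ(2),φ(5)) = (0,3) ∈ E(G2) ✓
  (4,5) → (φ(4),φ(5)) = (2,3) ∈ E(G2) ✓
  (4,6) → (φ(4),φ(6)) = (2,5) ∈ E(G2) ✓
  (5,6) → (φ(5),φ(6)) = (3,5) ∈ E(G2) ✓
All 16 edges of G1 map to edges of G2, and |E(G1)| = |E(G2)| = 16, so φ is a bijection on edges as well as vertices. Hence G1 ≅ G2.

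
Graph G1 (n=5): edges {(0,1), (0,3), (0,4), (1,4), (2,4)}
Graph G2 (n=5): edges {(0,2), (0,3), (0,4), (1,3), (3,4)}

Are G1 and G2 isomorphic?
Yes, isomorphic

The graphs are isomorphic.
One valid mapping φ: V(G1) → V(G2): 0→3, 1→4, 2→2, 3→1, 4→0

Verify φ preserves adjacency — for each edge of G1, its image is an edge of G2:
  (0,1) → (φ(0),φ(1)) = (3,4) ∈ E(G2) ✓
  (0,3) → (φ(0),φ(3)) = (1,3) ∈ E(G2) ✓
  (0,4) → (φ(0),φ(4)) = (0,3) ∈ E(G2) ✓
  (1,4) → (φ(1),φ(4)) = (0,4) ∈ E(G2) ✓
  (2,4) → (φ(2),φ(4)) = (0,2) ∈ E(G2) ✓
All 5 edges of G1 map to edges of G2, and |E(G1)| = |E(G2)| = 5, so φ is a bijection on edges as well as vertices. Hence G1 ≅ G2.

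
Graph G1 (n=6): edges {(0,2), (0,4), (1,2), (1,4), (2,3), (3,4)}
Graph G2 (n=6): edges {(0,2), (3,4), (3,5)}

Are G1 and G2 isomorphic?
No, not isomorphic

The graphs are NOT isomorphic.

Connected components of G1: 2 component(s) with vertex sets [[5], [0, 1, 2, 3, 4]], sizes [1, 5].
Connected components of G2: 3 component(s) with vertex sets [[1], [0, 2], [3, 4, 5]], sizes [1, 2, 3].
The number of connected components (and the multiset of component sizes) is an isomorphism invariant — an isomorphism maps each component of G1 bijectively onto a component of G2. Since G1 has 2 component(s) and G2 has 3, they cannot be isomorphic.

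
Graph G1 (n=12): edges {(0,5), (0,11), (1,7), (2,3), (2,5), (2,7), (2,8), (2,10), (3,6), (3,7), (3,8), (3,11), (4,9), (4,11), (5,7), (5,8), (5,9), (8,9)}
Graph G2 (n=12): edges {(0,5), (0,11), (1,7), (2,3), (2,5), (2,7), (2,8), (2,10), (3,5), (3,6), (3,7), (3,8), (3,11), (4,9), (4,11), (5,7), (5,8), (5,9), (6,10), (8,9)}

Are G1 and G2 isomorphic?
No, not isomorphic

The graphs are NOT isomorphic.

Counting edges: G1 has 18 edge(s); G2 has 20 edge(s).
Edge count is an isomorphism invariant (a bijection on vertices induces a bijection on edges), so differing edge counts rule out isomorphism.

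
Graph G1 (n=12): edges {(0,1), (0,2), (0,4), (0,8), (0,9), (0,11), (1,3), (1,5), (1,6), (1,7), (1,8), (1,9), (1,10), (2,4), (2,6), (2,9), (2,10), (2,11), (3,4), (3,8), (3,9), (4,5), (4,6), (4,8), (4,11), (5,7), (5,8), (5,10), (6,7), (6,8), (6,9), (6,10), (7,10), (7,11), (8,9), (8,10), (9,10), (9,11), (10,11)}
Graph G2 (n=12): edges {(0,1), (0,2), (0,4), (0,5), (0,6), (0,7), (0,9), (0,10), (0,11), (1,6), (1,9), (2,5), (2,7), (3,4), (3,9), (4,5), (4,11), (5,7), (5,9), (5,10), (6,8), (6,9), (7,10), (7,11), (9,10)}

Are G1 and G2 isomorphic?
No, not isomorphic

The graphs are NOT isomorphic.

Degrees in G1: deg(0)=6, deg(1)=8, deg(2)=6, deg(3)=4, deg(4)=7, deg(5)=5, deg(6)=7, deg(7)=5, deg(8)=8, deg(9)=8, deg(10)=8, deg(11)=6.
Sorted degree sequence of G1: [8, 8, 8, 8, 7, 7, 6, 6, 6, 5, 5, 4].
Degrees in G2: deg(0)=9, deg(1)=3, deg(2)=3, deg(3)=2, deg(4)=4, deg(5)=6, deg(6)=4, deg(7)=5, deg(8)=1, deg(9)=6, deg(10)=4, deg(11)=3.
Sorted degree sequence of G2: [9, 6, 6, 5, 4, 4, 4, 3, 3, 3, 2, 1].
The (sorted) degree sequence is an isomorphism invariant, so since G1 and G2 have different degree sequences they cannot be isomorphic.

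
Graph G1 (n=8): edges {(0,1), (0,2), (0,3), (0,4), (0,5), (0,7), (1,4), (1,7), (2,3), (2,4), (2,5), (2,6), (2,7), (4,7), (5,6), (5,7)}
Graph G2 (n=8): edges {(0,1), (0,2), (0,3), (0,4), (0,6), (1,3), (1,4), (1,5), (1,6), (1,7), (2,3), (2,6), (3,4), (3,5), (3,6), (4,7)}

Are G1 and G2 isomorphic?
Yes, isomorphic

The graphs are isomorphic.
One valid mapping φ: V(G1) → V(G2): 0→3, 1→2, 2→1, 3→5, 4→6, 5→4, 6→7, 7→0

Verify φ preserves adjacency — for each edge of G1, its image is an edge of G2:
  (0,1) → (φ(0),φ(1)) = (2,3) ∈ E(G2) ✓
  (0,2) → (φ(0),φ(2)) = (1,3) ∈ E(G2) ✓
  (0,3) → (φ(0),φ(3)) = (3,5) ∈ E(G2) ✓
  (0,4) → (φ(0),φ(4)) = (3,6) ∈ E(G2) ✓
  (0,5) → (φ(0),φ(5)) = (3,4) ∈ E(G2) ✓
  (0,7) → (φ(0),φ(7)) = (0,3) ∈ E(G2) ✓
  (1,4) → (φ(1),φ(4)) = (2,6) ∈ E(G2) ✓
  (1,7) → (φ(1),φ(7)) = (0,2) ∈ E(G2) ✓
  (2,3) → (φ(2),φ(3)) = (1,5) ∈ E(G2) ✓
  (2,4) → (φ(2),φ(4)) = (1,6) ∈ E(G2) ✓
  (2,5) → (φ(2),φ(5)) = (1,4) ∈ E(G2) ✓
  (2,6) → (φ(2),φ(6)) = (1,7) ∈ E(G2) ✓
  (2,7) → (φ(2),φ(7)) = (0,1) ∈ E(G2) ✓
  (4,7) → (φ(4),φ(7)) = (0,6) ∈ E(G2) ✓
  (5,6) → (φ(5),φ(6)) = (4,7) ∈ E(G2) ✓
  (5,7) → (φ(5),φ(7)) = (0,4) ∈ E(G2) ✓
All 16 edges of G1 map to edges of G2, and |E(G1)| = |E(G2)| = 16, so φ is a bijection on edges as well as vertices. Hence G1 ≅ G2.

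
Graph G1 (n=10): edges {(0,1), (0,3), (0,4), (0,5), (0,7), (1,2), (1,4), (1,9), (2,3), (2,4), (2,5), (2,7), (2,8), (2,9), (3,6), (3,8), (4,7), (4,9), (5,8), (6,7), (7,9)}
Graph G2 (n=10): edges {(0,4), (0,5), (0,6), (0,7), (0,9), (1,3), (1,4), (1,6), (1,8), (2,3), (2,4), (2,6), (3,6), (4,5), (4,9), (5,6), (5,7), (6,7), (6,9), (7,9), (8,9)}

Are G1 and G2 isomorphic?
Yes, isomorphic

The graphs are isomorphic.
One valid mapping φ: V(G1) → V(G2): 0→4, 1→5, 2→6, 3→1, 4→0, 5→2, 6→8, 7→9, 8→3, 9→7

Verify φ preserves adjacency — for each edge of G1, its image is an edge of G2:
  (0,1) → (φ(0),φ(1)) = (4,5) ∈ E(G2) ✓
  (0,3) → (φ(0),φ(3)) = (1,4) ∈ E(G2) ✓
  (0,4) → (φ(0),φ(4)) = (0,4) ∈ E(G2) ✓
  (0,5) → (φ(0),φ(5)) = (2,4) ∈ E(G2) ✓
  (0,7) → (φ(0),φ(7)) = (4,9) ∈ E(G2) ✓
  (1,2) → (φ(1),φ(2)) = (5,6) ∈ E(G2) ✓
  (1,4) → (φ(1),φ(4)) = (0,5) ∈ E(G2) ✓
  (1,9) → (φ(1),φ(9)) = (5,7) ∈ E(G2) ✓
  (2,3) → (φ(2),φ(3)) = (1,6) ∈ E(G2) ✓
  (2,4) → (φ(2),φ(4)) = (0,6) ∈ E(G2) ✓
  (2,5) → (φ(2),φ(5)) = (2,6) ∈ E(G2) ✓
  (2,7) → (φ(2),φ(7)) = (6,9) ∈ E(G2) ✓
  (2,8) → (φ(2),φ(8)) = (3,6) ∈ E(G2) ✓
  (2,9) → (φ(2),φ(9)) = (6,7) ∈ E(G2) ✓
  (3,6) → (φ(3),φ(6)) = (1,8) ∈ E(G2) ✓
  (3,8) → (φ(3),φ(8)) = (1,3) ∈ E(G2) ✓
  (4,7) → (φ(4),φ(7)) = (0,9) ∈ E(G2) ✓
  (4,9) → (φ(4),φ(9)) = (0,7) ∈ E(G2) ✓
  (5,8) → (φ(5),φ(8)) = (2,3) ∈ E(G2) ✓
  (6,7) → (φ(6),φ(7)) = (8,9) ∈ E(G2) ✓
  (7,9) → (φ(7),φ(9)) = (7,9) ∈ E(G2) ✓
All 21 edges of G1 map to edges of G2, and |E(G1)| = |E(G2)| = 21, so φ is a bijection on edges as well as vertices. Hence G1 ≅ G2.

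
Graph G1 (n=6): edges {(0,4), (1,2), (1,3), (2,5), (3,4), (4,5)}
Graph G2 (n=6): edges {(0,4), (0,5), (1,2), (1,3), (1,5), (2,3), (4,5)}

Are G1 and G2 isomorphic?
No, not isomorphic

The graphs are NOT isomorphic.

Degrees in G1: deg(0)=1, deg(1)=2, deg(2)=2, deg(3)=2, deg(4)=3, deg(5)=2.
Sorted degree sequence of G1: [3, 2, 2, 2, 2, 1].
Degrees in G2: deg(0)=2, deg(1)=3, deg(2)=2, deg(3)=2, deg(4)=2, deg(5)=3.
Sorted degree sequence of G2: [3, 3, 2, 2, 2, 2].
The (sorted) degree sequence is an isomorphism invariant, so since G1 and G2 have different degree sequences they cannot be isomorphic.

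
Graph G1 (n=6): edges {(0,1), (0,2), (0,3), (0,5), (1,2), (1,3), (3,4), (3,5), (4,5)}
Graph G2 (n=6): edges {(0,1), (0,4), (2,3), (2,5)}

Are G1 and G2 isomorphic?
No, not isomorphic

The graphs are NOT isomorphic.

Connected components of G1: 1 component(s) with vertex sets [[0, 1, 2, 3, 4, 5]], sizes [6].
Connected components of G2: 2 component(s) with vertex sets [[0, 1, 4], [2, 3, 5]], sizes [3, 3].
The number of connected components (and the multiset of component sizes) is an isomorphism invariant — an isomorphism maps each component of G1 bijectively onto a component of G2. Since G1 has 1 component(s) and G2 has 2, they cannot be isomorphic.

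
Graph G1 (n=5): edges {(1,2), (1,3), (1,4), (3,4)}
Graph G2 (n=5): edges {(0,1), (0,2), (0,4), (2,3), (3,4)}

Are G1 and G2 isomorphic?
No, not isomorphic

The graphs are NOT isomorphic.

Counting triangles (3-cliques): G1 has 1, G2 has 0.
Triangle count is an isomorphism invariant, so differing triangle counts rule out isomorphism.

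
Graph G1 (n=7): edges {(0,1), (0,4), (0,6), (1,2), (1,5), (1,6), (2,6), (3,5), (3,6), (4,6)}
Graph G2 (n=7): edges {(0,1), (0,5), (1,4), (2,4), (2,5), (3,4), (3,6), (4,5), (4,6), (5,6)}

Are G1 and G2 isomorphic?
Yes, isomorphic

The graphs are isomorphic.
One valid mapping φ: V(G1) → V(G2): 0→6, 1→5, 2→2, 3→1, 4→3, 5→0, 6→4

Verify φ preserves adjacency — for each edge of G1, its image is an edge of G2:
  (0,1) → (φ(0),φ(1)) = (5,6) ∈ E(G2) ✓
  (0,4) → (φ(0),φ(4)) = (3,6) ∈ E(G2) ✓
  (0,6) → (φ(0),φ(6)) = (4,6) ∈ E(G2) ✓
  (1,2) → (φ(1),φ(2)) = (2,5) ∈ E(G2) ✓
  (1,5) → (φ(1),φ(5)) = (0,5) ∈ E(G2) ✓
  (1,6) → (φ(1),φ(6)) = (4,5) ∈ E(G2) ✓
  (2,6) → (φ(2),φ(6)) = (2,4) ∈ E(G2) ✓
  (3,5) → (φ(3),φ(5)) = (0,1) ∈ E(G2) ✓
  (3,6) → (φ(3),φ(6)) = (1,4) ∈ E(G2) ✓
  (4,6) → (φ(4),φ(6)) = (3,4) ∈ E(G2) ✓
All 10 edges of G1 map to edges of G2, and |E(G1)| = |E(G2)| = 10, so φ is a bijection on edges as well as vertices. Hence G1 ≅ G2.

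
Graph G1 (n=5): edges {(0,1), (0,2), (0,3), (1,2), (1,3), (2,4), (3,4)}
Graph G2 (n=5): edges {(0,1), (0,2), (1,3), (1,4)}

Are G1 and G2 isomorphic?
No, not isomorphic

The graphs are NOT isomorphic.

Degrees in G1: deg(0)=3, deg(1)=3, deg(2)=3, deg(3)=3, deg(4)=2.
Sorted degree sequence of G1: [3, 3, 3, 3, 2].
Degrees in G2: deg(0)=2, deg(1)=3, deg(2)=1, deg(3)=1, deg(4)=1.
Sorted degree sequence of G2: [3, 2, 1, 1, 1].
The (sorted) degree sequence is an isomorphism invariant, so since G1 and G2 have different degree sequences they cannot be isomorphic.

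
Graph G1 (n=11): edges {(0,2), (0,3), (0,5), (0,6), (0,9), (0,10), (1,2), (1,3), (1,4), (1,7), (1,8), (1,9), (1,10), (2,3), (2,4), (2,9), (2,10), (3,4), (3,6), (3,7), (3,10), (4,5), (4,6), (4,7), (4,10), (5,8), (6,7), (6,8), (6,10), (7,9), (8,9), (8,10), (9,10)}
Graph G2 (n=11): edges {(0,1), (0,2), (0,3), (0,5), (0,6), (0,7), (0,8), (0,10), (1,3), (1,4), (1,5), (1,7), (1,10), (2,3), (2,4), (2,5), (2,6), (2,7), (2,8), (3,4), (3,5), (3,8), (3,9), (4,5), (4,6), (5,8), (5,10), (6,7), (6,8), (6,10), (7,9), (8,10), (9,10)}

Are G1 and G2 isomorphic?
Yes, isomorphic

The graphs are isomorphic.
One valid mapping φ: V(G1) → V(G2): 0→10, 1→2, 2→8, 3→5, 4→3, 5→9, 6→1, 7→4, 8→7, 9→6, 10→0

Verify φ preserves adjacency — for each edge of G1, its image is an edge of G2:
  (0,2) → (φ(0),φ(2)) = (8,10) ∈ E(G2) ✓
  (0,3) → (φ(0),φ(3)) = (5,10) ∈ E(G2) ✓
  (0,5) → (φ(0),φ(5)) = (9,10) ∈ E(G2) ✓
  (0,6) → (φ(0),φ(6)) = (1,10) ∈ E(G2) ✓
  (0,9) → (φ(0),φ(9)) = (6,10) ∈ E(G2) ✓
  (0,10) → (φ(0),φ(10)) = (0,10) ∈ E(G2) ✓
  (1,2) → (φ(1),φ(2)) = (2,8) ∈ E(G2) ✓
  (1,3) → (φ(1),φ(3)) = (2,5) ∈ E(G2) ✓
  (1,4) → (φ(1),φ(4)) = (2,3) ∈ E(G2) ✓
  (1,7) → (φ(1),φ(7)) = (2,4) ∈ E(G2) ✓
  (1,8) → (φ(1),φ(8)) = (2,7) ∈ E(G2) ✓
  (1,9) → (φ(1),φ(9)) = (2,6) ∈ E(G2) ✓
  (1,10) → (φ(1),φ(10)) = (0,2) ∈ E(G2) ✓
  (2,3) → (φ(2),φ(3)) = (5,8) ∈ E(G2) ✓
  (2,4) → (φ(2),φ(4)) = (3,8) ∈ E(G2) ✓
  (2,9) → (φ(2),φ(9)) = (6,8) ∈ E(G2) ✓
  (2,10) → (φ(2),φ(10)) = (0,8) ∈ E(G2) ✓
  (3,4) → (φ(3),φ(4)) = (3,5) ∈ E(G2) ✓
  (3,6) → (φ(3),φ(6)) = (1,5) ∈ E(G2) ✓
  (3,7) → (φ(3),φ(7)) = (4,5) ∈ E(G2) ✓
  (3,10) → (φ(3),φ(10)) = (0,5) ∈ E(G2) ✓
  (4,5) → (φ(4),φ(5)) = (3,9) ∈ E(G2) ✓
  (4,6) → (φ(4),φ(6)) = (1,3) ∈ E(G2) ✓
  (4,7) → (φ(4),φ(7)) = (3,4) ∈ E(G2) ✓
  (4,10) → (φ(4),φ(10)) = (0,3) ∈ E(G2) ✓
  (5,8) → (φ(5),φ(8)) = (7,9) ∈ E(G2) ✓
  (6,7) → (φ(6),φ(7)) = (1,4) ∈ E(G2) ✓
  (6,8) → (φ(6),φ(8)) = (1,7) ∈ E(G2) ✓
  (6,10) → (φ(6),φ(10)) = (0,1) ∈ E(G2) ✓
  (7,9) → (φ(7),φ(9)) = (4,6) ∈ E(G2) ✓
  (8,9) → (φ(8),φ(9)) = (6,7) ∈ E(G2) ✓
  (8,10) → (φ(8),φ(10)) = (0,7) ∈ E(G2) ✓
  (9,10) → (φ(9),φ(10)) = (0,6) ∈ E(G2) ✓
All 33 edges of G1 map to edges of G2, and |E(G1)| = |E(G2)| = 33, so φ is a bijection on edges as well as vertices. Hence G1 ≅ G2.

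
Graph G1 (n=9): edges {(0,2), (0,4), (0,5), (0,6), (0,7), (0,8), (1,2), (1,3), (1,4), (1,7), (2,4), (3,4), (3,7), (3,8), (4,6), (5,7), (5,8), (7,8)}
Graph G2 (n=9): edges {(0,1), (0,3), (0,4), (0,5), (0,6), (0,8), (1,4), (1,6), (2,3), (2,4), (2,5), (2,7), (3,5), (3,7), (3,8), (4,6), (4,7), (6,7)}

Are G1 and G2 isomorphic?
Yes, isomorphic

The graphs are isomorphic.
One valid mapping φ: V(G1) → V(G2): 0→0, 1→2, 2→5, 3→7, 4→3, 5→1, 6→8, 7→4, 8→6

Verify φ preserves adjacency — for each edge of G1, its image is an edge of G2:
  (0,2) → (φ(0),φ(2)) = (0,5) ∈ E(G2) ✓
  (0,4) → (φ(0),φ(4)) = (0,3) ∈ E(G2) ✓
  (0,5) → (φ(0),φ(5)) = (0,1) ∈ E(G2) ✓
  (0,6) → (φ(0),φ(6)) = (0,8) ∈ E(G2) ✓
  (0,7) → (φ(0),φ(7)) = (0,4) ∈ E(G2) ✓
  (0,8) → (φ(0),φ(8)) = (0,6) ∈ E(G2) ✓
  (1,2) → (φ(1),φ(2)) = (2,5) ∈ E(G2) ✓
  (1,3) → (φ(1),φ(3)) = (2,7) ∈ E(G2) ✓
  (1,4) → (φ(1),φ(4)) = (2,3) ∈ E(G2) ✓
  (1,7) → (φ(1),φ(7)) = (2,4) ∈ E(G2) ✓
  (2,4) → (φ(2),φ(4)) = (3,5) ∈ E(G2) ✓
  (3,4) → (φ(3),φ(4)) = (3,7) ∈ E(G2) ✓
  (3,7) → (φ(3),φ(7)) = (4,7) ∈ E(G2) ✓
  (3,8) → (φ(3),φ(8)) = (6,7) ∈ E(G2) ✓
  (4,6) → (φ(4),φ(6)) = (3,8) ∈ E(G2) ✓
  (5,7) → (φ(5),φ(7)) = (1,4) ∈ E(G2) ✓
  (5,8) → (φ(5),φ(8)) = (1,6) ∈ E(G2) ✓
  (7,8) → (φ(7),φ(8)) = (4,6) ∈ E(G2) ✓
All 18 edges of G1 map to edges of G2, and |E(G1)| = |E(G2)| = 18, so φ is a bijection on edges as well as vertices. Hence G1 ≅ G2.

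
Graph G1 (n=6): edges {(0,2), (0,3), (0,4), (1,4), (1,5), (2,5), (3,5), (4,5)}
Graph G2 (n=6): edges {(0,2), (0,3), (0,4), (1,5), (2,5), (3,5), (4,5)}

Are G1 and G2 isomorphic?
No, not isomorphic

The graphs are NOT isomorphic.

Counting edges: G1 has 8 edge(s); G2 has 7 edge(s).
Edge count is an isomorphism invariant (a bijection on vertices induces a bijection on edges), so differing edge counts rule out isomorphism.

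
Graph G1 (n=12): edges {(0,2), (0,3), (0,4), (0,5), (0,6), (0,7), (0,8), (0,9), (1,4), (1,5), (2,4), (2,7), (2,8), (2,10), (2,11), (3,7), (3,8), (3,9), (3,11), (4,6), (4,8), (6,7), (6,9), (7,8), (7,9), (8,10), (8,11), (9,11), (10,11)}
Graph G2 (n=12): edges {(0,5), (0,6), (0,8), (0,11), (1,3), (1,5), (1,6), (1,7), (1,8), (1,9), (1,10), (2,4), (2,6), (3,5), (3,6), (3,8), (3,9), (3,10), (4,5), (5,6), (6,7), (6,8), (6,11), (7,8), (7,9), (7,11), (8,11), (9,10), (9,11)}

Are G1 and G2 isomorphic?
Yes, isomorphic

The graphs are isomorphic.
One valid mapping φ: V(G1) → V(G2): 0→6, 1→4, 2→3, 3→7, 4→5, 5→2, 6→0, 7→8, 8→1, 9→11, 10→10, 11→9

Verify φ preserves adjacency — for each edge of G1, its image is an edge of G2:
  (0,2) → (φ(0),φ(2)) = (3,6) ∈ E(G2) ✓
  (0,3) → (φ(0),φ(3)) = (6,7) ∈ E(G2) ✓
  (0,4) → (φ(0),φ(4)) = (5,6) ∈ E(G2) ✓
  (0,5) → (φ(0),φ(5)) = (2,6) ∈ E(G2) ✓
  (0,6) → (φ(0),φ(6)) = (0,6) ∈ E(G2) ✓
  (0,7) → (φ(0),φ(7)) = (6,8) ∈ E(G2) ✓
  (0,8) → (φ(0),φ(8)) = (1,6) ∈ E(G2) ✓
  (0,9) → (φ(0),φ(9)) = (6,11) ∈ E(G2) ✓
  (1,4) → (φ(1),φ(4)) = (4,5) ∈ E(G2) ✓
  (1,5) → (φ(1),φ(5)) = (2,4) ∈ E(G2) ✓
  (2,4) → (φ(2),φ(4)) = (3,5) ∈ E(G2) ✓
  (2,7) → (φ(2),φ(7)) = (3,8) ∈ E(G2) ✓
  (2,8) → (φ(2),φ(8)) = (1,3) ∈ E(G2) ✓
  (2,10) → (φ(2),φ(10)) = (3,10) ∈ E(G2) ✓
  (2,11) → (φ(2),φ(11)) = (3,9) ∈ E(G2) ✓
  (3,7) → (φ(3),φ(7)) = (7,8) ∈ E(G2) ✓
  (3,8) → (φ(3),φ(8)) = (1,7) ∈ E(G2) ✓
  (3,9) → (φ(3),φ(9)) = (7,11) ∈ E(G2) ✓
  (3,11) → (φ(3),φ(11)) = (7,9) ∈ E(G2) ✓
  (4,6) → (φ(4),φ(6)) = (0,5) ∈ E(G2) ✓
  (4,8) → (φ(4),φ(8)) = (1,5) ∈ E(G2) ✓
  (6,7) → (φ(6),φ(7)) = (0,8) ∈ E(G2) ✓
  (6,9) → (φ(6),φ(9)) = (0,11) ∈ E(G2) ✓
  (7,8) → (φ(7),φ(8)) = (1,8) ∈ E(G2) ✓
  (7,9) → (φ(7),φ(9)) = (8,11) ∈ E(G2) ✓
  (8,10) → (φ(8),φ(10)) = (1,10) ∈ E(G2) ✓
  (8,11) → (φ(8),φ(11)) = (1,9) ∈ E(G2) ✓
  (9,11) → (φ(9),φ(11)) = (9,11) ∈ E(G2) ✓
  (10,11) → (φ(10),φ(11)) = (9,10) ∈ E(G2) ✓
All 29 edges of G1 map to edges of G2, and |E(G1)| = |E(G2)| = 29, so φ is a bijection on edges as well as vertices. Hence G1 ≅ G2.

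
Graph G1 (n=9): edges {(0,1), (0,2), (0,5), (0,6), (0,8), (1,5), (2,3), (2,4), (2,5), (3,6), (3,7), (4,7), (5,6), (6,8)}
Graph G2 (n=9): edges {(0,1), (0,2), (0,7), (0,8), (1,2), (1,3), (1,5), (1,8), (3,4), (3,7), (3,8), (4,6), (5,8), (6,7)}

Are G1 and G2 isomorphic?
Yes, isomorphic

The graphs are isomorphic.
One valid mapping φ: V(G1) → V(G2): 0→1, 1→5, 2→3, 3→7, 4→4, 5→8, 6→0, 7→6, 8→2

Verify φ preserves adjacency — for each edge of G1, its image is an edge of G2:
  (0,1) → (φ(0),φ(1)) = (1,5) ∈ E(G2) ✓
  (0,2) → (φ(0),φ(2)) = (1,3) ∈ E(G2) ✓
  (0,5) → (φ(0),φ(5)) = (1,8) ∈ E(G2) ✓
  (0,6) → (φ(0),φ(6)) = (0,1) ∈ E(G2) ✓
  (0,8) → (φ(0),φ(8)) = (1,2) ∈ E(G2) ✓
  (1,5) → (φ(1),φ(5)) = (5,8) ∈ E(G2) ✓
  (2,3) → (φ(2),φ(3)) = (3,7) ∈ E(G2) ✓
  (2,4) → (φ(2),φ(4)) = (3,4) ∈ E(G2) ✓
  (2,5) → (φ(2),φ(5)) = (3,8) ∈ E(G2) ✓
  (3,6) → (φ(3),φ(6)) = (0,7) ∈ E(G2) ✓
  (3,7) → (φ(3),φ(7)) = (6,7) ∈ E(G2) ✓
  (4,7) → (φ(4),φ(7)) = (4,6) ∈ E(G2) ✓
  (5,6) → (φ(5),φ(6)) = (0,8) ∈ E(G2) ✓
  (6,8) → (φ(6),φ(8)) = (0,2) ∈ E(G2) ✓
All 14 edges of G1 map to edges of G2, and |E(G1)| = |E(G2)| = 14, so φ is a bijection on edges as well as vertices. Hence G1 ≅ G2.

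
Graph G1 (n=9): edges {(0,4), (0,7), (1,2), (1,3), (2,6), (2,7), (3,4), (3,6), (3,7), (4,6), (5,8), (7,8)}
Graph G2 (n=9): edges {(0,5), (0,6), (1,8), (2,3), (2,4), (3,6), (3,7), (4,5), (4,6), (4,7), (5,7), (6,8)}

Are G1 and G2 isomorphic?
Yes, isomorphic

The graphs are isomorphic.
One valid mapping φ: V(G1) → V(G2): 0→0, 1→2, 2→3, 3→4, 4→5, 5→1, 6→7, 7→6, 8→8

Verify φ preserves adjacency — for each edge of G1, its image is an edge of G2:
  (0,4) → (φ(0),φ(4)) = (0,5) ∈ E(G2) ✓
  (0,7) → (φ(0),φ(7)) = (0,6) ∈ E(G2) ✓
  (1,2) → (φ(1),φ(2)) = (2,3) ∈ E(G2) ✓
  (1,3) → (φ(1),φ(3)) = (2,4) ∈ E(G2) ✓
  (2,6) → (φ(2),φ(6)) = (3,7) ∈ E(G2) ✓
  (2,7) → (φ(2),φ(7)) = (3,6) ∈ E(G2) ✓
  (3,4) → (φ(3),φ(4)) = (4,5) ∈ E(G2) ✓
  (3,6) → (φ(3),φ(6)) = (4,7) ∈ E(G2) ✓
  (3,7) → (φ(3),φ(7)) = (4,6) ∈ E(G2) ✓
  (4,6) → (φ(4),φ(6)) = (5,7) ∈ E(G2) ✓
  (5,8) → (φ(5),φ(8)) = (1,8) ∈ E(G2) ✓
  (7,8) → (φ(7),φ(8)) = (6,8) ∈ E(G2) ✓
All 12 edges of G1 map to edges of G2, and |E(G1)| = |E(G2)| = 12, so φ is a bijection on edges as well as vertices. Hence G1 ≅ G2.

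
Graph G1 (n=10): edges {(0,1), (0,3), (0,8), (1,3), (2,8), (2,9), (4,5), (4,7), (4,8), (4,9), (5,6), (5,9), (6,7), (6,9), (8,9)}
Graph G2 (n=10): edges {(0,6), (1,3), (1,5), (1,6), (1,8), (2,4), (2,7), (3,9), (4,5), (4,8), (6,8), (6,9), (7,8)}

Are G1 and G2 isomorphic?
No, not isomorphic

The graphs are NOT isomorphic.

Degrees in G1: deg(0)=3, deg(1)=2, deg(2)=2, deg(3)=2, deg(4)=4, deg(5)=3, deg(6)=3, deg(7)=2, deg(8)=4, deg(9)=5.
Sorted degree sequence of G1: [5, 4, 4, 3, 3, 3, 2, 2, 2, 2].
Degrees in G2: deg(0)=1, deg(1)=4, deg(2)=2, deg(3)=2, deg(4)=3, deg(5)=2, deg(6)=4, deg(7)=2, deg(8)=4, deg(9)=2.
Sorted degree sequence of G2: [4, 4, 4, 3, 2, 2, 2, 2, 2, 1].
The (sorted) degree sequence is an isomorphism invariant, so since G1 and G2 have different degree sequences they cannot be isomorphic.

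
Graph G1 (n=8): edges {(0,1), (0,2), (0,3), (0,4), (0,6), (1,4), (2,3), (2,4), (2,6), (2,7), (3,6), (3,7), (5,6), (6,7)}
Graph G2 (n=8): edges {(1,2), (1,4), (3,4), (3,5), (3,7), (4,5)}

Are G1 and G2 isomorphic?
No, not isomorphic

The graphs are NOT isomorphic.

Connected components of G1: 1 component(s) with vertex sets [[0, 1, 2, 3, 4, 5, 6, 7]], sizes [8].
Connected components of G2: 3 component(s) with vertex sets [[0], [6], [1, 2, 3, 4, 5, 7]], sizes [1, 1, 6].
The number of connected components (and the multiset of component sizes) is an isomorphism invariant — an isomorphism maps each component of G1 bijectively onto a component of G2. Since G1 has 1 component(s) and G2 has 3, they cannot be isomorphic.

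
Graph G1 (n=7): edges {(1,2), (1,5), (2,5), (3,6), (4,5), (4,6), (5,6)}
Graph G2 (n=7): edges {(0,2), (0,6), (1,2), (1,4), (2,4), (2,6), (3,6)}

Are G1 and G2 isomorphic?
Yes, isomorphic

The graphs are isomorphic.
One valid mapping φ: V(G1) → V(G2): 0→5, 1→1, 2→4, 3→3, 4→0, 5→2, 6→6

Verify φ preserves adjacency — for each edge of G1, its image is an edge of G2:
  (1,2) → (φ(1),φ(2)) = (1,4) ∈ E(G2) ✓
  (1,5) → (φ(1),φ(5)) = (1,2) ∈ E(G2) ✓
  (2,5) → (φ(2),φ(5)) = (2,4) ∈ E(G2) ✓
  (3,6) → (φ(3),φ(6)) = (3,6) ∈ E(G2) ✓
  (4,5) → (φ(4),φ(5)) = (0,2) ∈ E(G2) ✓
  (4,6) → (φ(4),φ(6)) = (0,6) ∈ E(G2) ✓
  (5,6) → (φ(5),φ(6)) = (2,6) ∈ E(G2) ✓
All 7 edges of G1 map to edges of G2, and |E(G1)| = |E(G2)| = 7, so φ is a bijection on edges as well as vertices. Hence G1 ≅ G2.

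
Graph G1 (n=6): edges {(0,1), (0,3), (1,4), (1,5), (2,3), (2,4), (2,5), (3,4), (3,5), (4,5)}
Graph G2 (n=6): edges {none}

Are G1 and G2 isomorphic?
No, not isomorphic

The graphs are NOT isomorphic.

Connected components of G1: 1 component(s) with vertex sets [[0, 1, 2, 3, 4, 5]], sizes [6].
Connected components of G2: 6 component(s) with vertex sets [[0], [1], [2], [3], [4], [5]], sizes [1, 1, 1, 1, 1, 1].
The number of connected components (and the multiset of component sizes) is an isomorphism invariant — an isomorphism maps each component of G1 bijectively onto a component of G2. Since G1 has 1 component(s) and G2 has 6, they cannot be isomorphic.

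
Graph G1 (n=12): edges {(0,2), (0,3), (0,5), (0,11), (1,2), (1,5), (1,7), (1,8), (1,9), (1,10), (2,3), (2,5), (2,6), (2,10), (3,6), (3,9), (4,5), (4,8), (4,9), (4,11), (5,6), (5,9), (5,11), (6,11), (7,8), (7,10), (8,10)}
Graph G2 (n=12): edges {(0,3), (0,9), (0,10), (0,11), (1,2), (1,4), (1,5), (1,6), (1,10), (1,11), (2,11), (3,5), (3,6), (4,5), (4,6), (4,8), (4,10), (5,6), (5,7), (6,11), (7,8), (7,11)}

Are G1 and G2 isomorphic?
No, not isomorphic

The graphs are NOT isomorphic.

Degrees in G1: deg(0)=4, deg(1)=6, deg(2)=6, deg(3)=4, deg(4)=4, deg(5)=7, deg(6)=4, deg(7)=3, deg(8)=4, deg(9)=4, deg(10)=4, deg(11)=4.
Sorted degree sequence of G1: [7, 6, 6, 4, 4, 4, 4, 4, 4, 4, 4, 3].
Degrees in G2: deg(0)=4, deg(1)=6, deg(2)=2, deg(3)=3, deg(4)=5, deg(5)=5, deg(6)=5, deg(7)=3, deg(8)=2, deg(9)=1, deg(10)=3, deg(11)=5.
Sorted degree sequence of G2: [6, 5, 5, 5, 5, 4, 3, 3, 3, 2, 2, 1].
The (sorted) degree sequence is an isomorphism invariant, so since G1 and G2 have different degree sequences they cannot be isomorphic.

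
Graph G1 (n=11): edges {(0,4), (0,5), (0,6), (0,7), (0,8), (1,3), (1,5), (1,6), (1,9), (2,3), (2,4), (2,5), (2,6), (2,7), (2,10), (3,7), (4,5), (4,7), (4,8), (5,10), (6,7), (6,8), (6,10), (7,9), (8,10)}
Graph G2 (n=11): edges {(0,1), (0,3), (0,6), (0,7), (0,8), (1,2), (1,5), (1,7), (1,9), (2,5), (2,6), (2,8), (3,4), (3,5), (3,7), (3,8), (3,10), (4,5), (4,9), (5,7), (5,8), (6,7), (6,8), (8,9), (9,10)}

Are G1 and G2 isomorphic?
Yes, isomorphic

The graphs are isomorphic.
One valid mapping φ: V(G1) → V(G2): 0→0, 1→9, 2→5, 3→4, 4→7, 5→1, 6→8, 7→3, 8→6, 9→10, 10→2

Verify φ preserves adjacency — for each edge of G1, its image is an edge of G2:
  (0,4) → (φ(0),φ(4)) = (0,7) ∈ E(G2) ✓
  (0,5) → (φ(0),φ(5)) = (0,1) ∈ E(G2) ✓
  (0,6) → (φ(0),φ(6)) = (0,8) ∈ E(G2) ✓
  (0,7) → (φ(0),φ(7)) = (0,3) ∈ E(G2) ✓
  (0,8) → (φ(0),φ(8)) = (0,6) ∈ E(G2) ✓
  (1,3) → (φ(1),φ(3)) = (4,9) ∈ E(G2) ✓
  (1,5) → (φ(1),φ(5)) = (1,9) ∈ E(G2) ✓
  (1,6) → (φ(1),φ(6)) = (8,9) ∈ E(G2) ✓
  (1,9) → (φ(1),φ(9)) = (9,10) ∈ E(G2) ✓
  (2,3) → (φ(2),φ(3)) = (4,5) ∈ E(G2) ✓
  (2,4) → (φ(2),φ(4)) = (5,7) ∈ E(G2) ✓
  (2,5) → (φ(2),φ(5)) = (1,5) ∈ E(G2) ✓
  (2,6) → (φ(2),φ(6)) = (5,8) ∈ E(G2) ✓
  (2,7) → (φ(2),φ(7)) = (3,5) ∈ E(G2) ✓
  (2,10) → (φ(2),φ(10)) = (2,5) ∈ E(G2) ✓
  (3,7) → (φ(3),φ(7)) = (3,4) ∈ E(G2) ✓
  (4,5) → (φ(4),φ(5)) = (1,7) ∈ E(G2) ✓
  (4,7) → (φ(4),φ(7)) = (3,7) ∈ E(G2) ✓
  (4,8) → (φ(4),φ(8)) = (6,7) ∈ E(G2) ✓
  (5,10) → (φ(5),φ(10)) = (1,2) ∈ E(G2) ✓
  (6,7) → (φ(6),φ(7)) = (3,8) ∈ E(G2) ✓
  (6,8) → (φ(6),φ(8)) = (6,8) ∈ E(G2) ✓
  (6,10) → (φ(6),φ(10)) = (2,8) ∈ E(G2) ✓
  (7,9) → (φ(7),φ(9)) = (3,10) ∈ E(G2) ✓
  (8,10) → (φ(8),φ(10)) = (2,6) ∈ E(G2) ✓
All 25 edges of G1 map to edges of G2, and |E(G1)| = |E(G2)| = 25, so φ is a bijection on edges as well as vertices. Hence G1 ≅ G2.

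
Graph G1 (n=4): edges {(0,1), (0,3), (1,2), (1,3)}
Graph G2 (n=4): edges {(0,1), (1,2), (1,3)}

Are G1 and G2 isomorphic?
No, not isomorphic

The graphs are NOT isomorphic.

Counting edges: G1 has 4 edge(s); G2 has 3 edge(s).
Edge count is an isomorphism invariant (a bijection on vertices induces a bijection on edges), so differing edge counts rule out isomorphism.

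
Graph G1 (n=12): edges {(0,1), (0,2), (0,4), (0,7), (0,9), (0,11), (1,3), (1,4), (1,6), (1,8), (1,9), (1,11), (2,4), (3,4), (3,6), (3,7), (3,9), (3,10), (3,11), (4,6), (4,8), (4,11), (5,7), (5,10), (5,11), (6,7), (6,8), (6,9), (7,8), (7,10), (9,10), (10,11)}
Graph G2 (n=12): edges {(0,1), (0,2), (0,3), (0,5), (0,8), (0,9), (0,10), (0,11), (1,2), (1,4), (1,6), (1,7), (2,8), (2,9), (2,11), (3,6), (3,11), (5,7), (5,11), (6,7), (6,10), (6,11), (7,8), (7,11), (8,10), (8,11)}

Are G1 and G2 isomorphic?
No, not isomorphic

The graphs are NOT isomorphic.

Degrees in G1: deg(0)=6, deg(1)=7, deg(2)=2, deg(3)=7, deg(4)=7, deg(5)=3, deg(6)=6, deg(7)=6, deg(8)=4, deg(9)=5, deg(10)=5, deg(11)=6.
Sorted degree sequence of G1: [7, 7, 7, 6, 6, 6, 6, 5, 5, 4, 3, 2].
Degrees in G2: deg(0)=8, deg(1)=5, deg(2)=5, deg(3)=3, deg(4)=1, deg(5)=3, deg(6)=5, deg(7)=5, deg(8)=5, deg(9)=2, deg(10)=3, deg(11)=7.
Sorted degree sequence of G2: [8, 7, 5, 5, 5, 5, 5, 3, 3, 3, 2, 1].
The (sorted) degree sequence is an isomorphism invariant, so since G1 and G2 have different degree sequences they cannot be isomorphic.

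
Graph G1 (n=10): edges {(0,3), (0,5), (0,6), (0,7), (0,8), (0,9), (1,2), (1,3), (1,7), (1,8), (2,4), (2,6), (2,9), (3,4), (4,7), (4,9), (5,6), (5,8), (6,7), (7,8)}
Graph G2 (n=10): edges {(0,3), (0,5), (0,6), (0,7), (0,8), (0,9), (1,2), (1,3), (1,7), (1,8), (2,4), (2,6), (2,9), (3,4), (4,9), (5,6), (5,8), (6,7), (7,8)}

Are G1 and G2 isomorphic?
No, not isomorphic

The graphs are NOT isomorphic.

Counting edges: G1 has 20 edge(s); G2 has 19 edge(s).
Edge count is an isomorphism invariant (a bijection on vertices induces a bijection on edges), so differing edge counts rule out isomorphism.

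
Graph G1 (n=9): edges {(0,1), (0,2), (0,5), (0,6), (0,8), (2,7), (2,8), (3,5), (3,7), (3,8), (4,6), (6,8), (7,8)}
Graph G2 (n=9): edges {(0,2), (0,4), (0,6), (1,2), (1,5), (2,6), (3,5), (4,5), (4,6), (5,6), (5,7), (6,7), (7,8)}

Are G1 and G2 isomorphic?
Yes, isomorphic

The graphs are isomorphic.
One valid mapping φ: V(G1) → V(G2): 0→5, 1→3, 2→4, 3→2, 4→8, 5→1, 6→7, 7→0, 8→6

Verify φ preserves adjacency — for each edge of G1, its image is an edge of G2:
  (0,1) → (φ(0),φ(1)) = (3,5) ∈ E(G2) ✓
  (0,2) → (φ(0),φ(2)) = (4,5) ∈ E(G2) ✓
  (0,5) → (φ(0),φ(5)) = (1,5) ∈ E(G2) ✓
  (0,6) → (φ(0),φ(6)) = (5,7) ∈ E(G2) ✓
  (0,8) → (φ(0),φ(8)) = (5,6) ∈ E(G2) ✓
  (2,7) → (φ(2),φ(7)) = (0,4) ∈ E(G2) ✓
  (2,8) → (φ(2),φ(8)) = (4,6) ∈ E(G2) ✓
  (3,5) → (φ(3),φ(5)) = (1,2) ∈ E(G2) ✓
  (3,7) → (φ(3),φ(7)) = (0,2) ∈ E(G2) ✓
  (3,8) → (φ(3),φ(8)) = (2,6) ∈ E(G2) ✓
  (4,6) → (φ(4),φ(6)) = (7,8) ∈ E(G2) ✓
  (6,8) → (φ(6),φ(8)) = (6,7) ∈ E(G2) ✓
  (7,8) → (φ(7),φ(8)) = (0,6) ∈ E(G2) ✓
All 13 edges of G1 map to edges of G2, and |E(G1)| = |E(G2)| = 13, so φ is a bijection on edges as well as vertices. Hence G1 ≅ G2.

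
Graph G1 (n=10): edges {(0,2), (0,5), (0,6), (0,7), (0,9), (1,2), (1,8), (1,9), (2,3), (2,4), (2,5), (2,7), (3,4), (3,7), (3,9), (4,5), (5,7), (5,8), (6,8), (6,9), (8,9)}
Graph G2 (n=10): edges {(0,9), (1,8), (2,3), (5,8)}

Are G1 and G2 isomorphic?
No, not isomorphic

The graphs are NOT isomorphic.

Connected components of G1: 1 component(s) with vertex sets [[0, 1, 2, 3, 4, 5, 6, 7, 8, 9]], sizes [10].
Connected components of G2: 6 component(s) with vertex sets [[4], [6], [7], [0, 9], [2, 3], [1, 5, 8]], sizes [1, 1, 1, 2, 2, 3].
The number of connected components (and the multiset of component sizes) is an isomorphism invariant — an isomorphism maps each component of G1 bijectively onto a component of G2. Since G1 has 1 component(s) and G2 has 6, they cannot be isomorphic.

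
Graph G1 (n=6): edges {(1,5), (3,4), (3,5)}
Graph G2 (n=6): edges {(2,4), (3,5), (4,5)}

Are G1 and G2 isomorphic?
Yes, isomorphic

The graphs are isomorphic.
One valid mapping φ: V(G1) → V(G2): 0→0, 1→3, 2→1, 3→4, 4→2, 5→5

Verify φ preserves adjacency — for each edge of G1, its image is an edge of G2:
  (1,5) → (φ(1),φ(5)) = (3,5) ∈ E(G2) ✓
  (3,4) → (φ(3),φ(4)) = (2,4) ∈ E(G2) ✓
  (3,5) → (φ(3),φ(5)) = (4,5) ∈ E(G2) ✓
All 3 edges of G1 map to edges of G2, and |E(G1)| = |E(G2)| = 3, so φ is a bijection on edges as well as vertices. Hence G1 ≅ G2.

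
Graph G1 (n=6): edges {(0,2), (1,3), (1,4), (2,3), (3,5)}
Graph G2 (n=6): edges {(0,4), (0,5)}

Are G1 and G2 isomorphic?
No, not isomorphic

The graphs are NOT isomorphic.

Connected components of G1: 1 component(s) with vertex sets [[0, 1, 2, 3, 4, 5]], sizes [6].
Connected components of G2: 4 component(s) with vertex sets [[1], [2], [3], [0, 4, 5]], sizes [1, 1, 1, 3].
The number of connected components (and the multiset of component sizes) is an isomorphism invariant — an isomorphism maps each component of G1 bijectively onto a component of G2. Since G1 has 1 component(s) and G2 has 4, they cannot be isomorphic.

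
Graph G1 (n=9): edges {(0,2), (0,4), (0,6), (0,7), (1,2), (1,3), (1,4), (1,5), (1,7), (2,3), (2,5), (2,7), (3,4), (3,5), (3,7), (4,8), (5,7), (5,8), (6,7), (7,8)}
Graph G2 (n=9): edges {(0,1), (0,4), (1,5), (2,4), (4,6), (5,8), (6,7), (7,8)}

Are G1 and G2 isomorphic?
No, not isomorphic

The graphs are NOT isomorphic.

Connected components of G1: 1 component(s) with vertex sets [[0, 1, 2, 3, 4, 5, 6, 7, 8]], sizes [9].
Connected components of G2: 2 component(s) with vertex sets [[3], [0, 1, 2, 4, 5, 6, 7, 8]], sizes [1, 8].
The number of connected components (and the multiset of component sizes) is an isomorphism invariant — an isomorphism maps each component of G1 bijectively onto a component of G2. Since G1 has 1 component(s) and G2 has 2, they cannot be isomorphic.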